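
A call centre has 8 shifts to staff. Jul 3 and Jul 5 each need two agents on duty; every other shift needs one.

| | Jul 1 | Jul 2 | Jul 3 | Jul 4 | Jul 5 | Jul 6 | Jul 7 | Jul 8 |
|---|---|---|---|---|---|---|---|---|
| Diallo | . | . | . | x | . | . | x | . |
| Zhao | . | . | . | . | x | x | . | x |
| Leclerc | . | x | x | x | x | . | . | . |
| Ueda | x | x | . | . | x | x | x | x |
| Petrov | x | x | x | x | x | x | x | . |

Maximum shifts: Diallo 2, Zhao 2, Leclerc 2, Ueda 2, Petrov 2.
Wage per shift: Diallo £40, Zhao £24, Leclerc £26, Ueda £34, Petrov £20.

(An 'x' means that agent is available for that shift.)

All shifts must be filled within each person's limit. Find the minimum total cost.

£288

Jul 3 can only be covered by Leclerc and Petrov, so that assignment is forced.
Picking the cheapest available agent for each shift independently would cost £214, but that ignores the shift limits.
An optimal schedule: Jul 1→Ueda, Jul 2→Leclerc, Jul 3→Leclerc+Petrov, Jul 4→Diallo, Jul 5→Ueda+Petrov, Jul 6→Zhao, Jul 7→Diallo, Jul 8→Zhao.
Total: 34 + 26 + 26 + 20 + 40 + 34 + 20 + 24 + 40 + 24 = £288.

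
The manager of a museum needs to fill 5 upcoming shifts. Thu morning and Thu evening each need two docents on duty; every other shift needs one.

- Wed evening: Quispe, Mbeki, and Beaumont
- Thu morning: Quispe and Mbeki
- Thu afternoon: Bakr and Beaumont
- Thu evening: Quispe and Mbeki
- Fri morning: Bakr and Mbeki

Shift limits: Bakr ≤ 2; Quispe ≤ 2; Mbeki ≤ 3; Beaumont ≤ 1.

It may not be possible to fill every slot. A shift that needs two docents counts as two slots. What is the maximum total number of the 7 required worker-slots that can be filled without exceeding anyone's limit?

7

Total capacity across all docents is 2+2+3+1 = 8, and 7 slots are needed, so at most 7 can be filled.
An assignment achieving 7: Wed evening→Mbeki, Thu morning→Quispe+Mbeki, Thu afternoon→Bakr, Thu evening→Quispe+Mbeki, Fri morning→Bakr.
Loads: Bakr 2/2, Quispe 2/2, Mbeki 3/3, Beaumont 0/1.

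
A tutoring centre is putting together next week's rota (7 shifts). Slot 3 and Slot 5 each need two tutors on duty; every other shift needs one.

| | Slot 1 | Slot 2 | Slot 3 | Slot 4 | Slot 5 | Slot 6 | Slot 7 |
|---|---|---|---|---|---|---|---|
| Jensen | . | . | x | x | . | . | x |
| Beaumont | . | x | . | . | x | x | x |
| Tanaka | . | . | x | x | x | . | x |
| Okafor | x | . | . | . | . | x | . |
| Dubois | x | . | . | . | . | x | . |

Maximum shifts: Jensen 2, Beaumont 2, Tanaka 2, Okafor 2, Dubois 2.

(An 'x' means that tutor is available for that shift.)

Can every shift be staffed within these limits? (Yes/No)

No

Total capacity is 10 and 9 slots are needed, so capacity alone doesn't rule it out.
Shifts {Slot 2, Slot 3, Slot 4, Slot 5, Slot 7} need 7 worker-slots in total, but the tutors available for any of those shifts (Jensen, Beaumont, and Tanaka) can supply at most 6 among them. So no valid schedule exists.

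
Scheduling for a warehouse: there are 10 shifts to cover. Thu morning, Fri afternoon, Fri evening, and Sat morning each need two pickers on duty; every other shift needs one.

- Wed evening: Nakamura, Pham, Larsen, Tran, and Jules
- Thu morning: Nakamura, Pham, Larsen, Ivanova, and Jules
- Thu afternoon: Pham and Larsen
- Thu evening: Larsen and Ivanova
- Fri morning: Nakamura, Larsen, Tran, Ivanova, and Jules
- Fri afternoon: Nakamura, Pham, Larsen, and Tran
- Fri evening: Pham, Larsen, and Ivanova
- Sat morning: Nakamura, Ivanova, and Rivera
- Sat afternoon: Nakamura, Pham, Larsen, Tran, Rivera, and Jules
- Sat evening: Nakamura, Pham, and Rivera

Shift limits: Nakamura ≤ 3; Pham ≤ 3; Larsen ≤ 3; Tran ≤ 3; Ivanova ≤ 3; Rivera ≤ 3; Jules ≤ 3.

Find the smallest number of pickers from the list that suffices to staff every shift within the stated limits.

5

14 slots to fill and no one can take more than 3, so at least ⌈14/3⌉ = 5 pickers are needed.
Nakamura, Pham, Larsen, Tran, and Ivanova alone can cover everything: Wed evening→Nakamura, Thu morning→Pham+Ivanova, Thu afternoon→Pham, Thu evening→Larsen, Fri morning→Tran, Fri afternoon→Larsen+Tran, Fri evening→Pham+Larsen, Sat morning→Nakamura+Ivanova, Sat afternoon→Tran, Sat evening→Nakamura.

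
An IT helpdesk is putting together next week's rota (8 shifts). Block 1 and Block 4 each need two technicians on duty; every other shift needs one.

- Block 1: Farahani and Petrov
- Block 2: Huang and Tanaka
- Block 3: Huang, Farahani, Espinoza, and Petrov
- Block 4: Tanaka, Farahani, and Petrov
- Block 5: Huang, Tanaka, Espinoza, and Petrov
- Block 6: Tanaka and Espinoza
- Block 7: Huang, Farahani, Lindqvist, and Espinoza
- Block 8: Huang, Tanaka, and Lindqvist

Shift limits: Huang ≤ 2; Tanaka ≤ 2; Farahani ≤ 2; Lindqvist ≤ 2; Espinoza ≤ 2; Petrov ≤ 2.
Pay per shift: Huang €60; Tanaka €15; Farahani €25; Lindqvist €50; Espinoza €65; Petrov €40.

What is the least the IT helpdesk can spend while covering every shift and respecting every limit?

Block 1 can only be covered by Farahani and Petrov, so that assignment is forced.
Picking the cheapest available technician for each shift independently would cost €215, but that ignores the shift limits.
An optimal schedule: Block 1→Farahani+Petrov, Block 2→Tanaka, Block 3→Huang, Block 4→Farahani+Petrov, Block 5→Huang, Block 6→Tanaka, Block 7→Lindqvist, Block 8→Lindqvist.
Total: 25 + 40 + 15 + 60 + 25 + 40 + 60 + 15 + 50 + 50 = €380.

€380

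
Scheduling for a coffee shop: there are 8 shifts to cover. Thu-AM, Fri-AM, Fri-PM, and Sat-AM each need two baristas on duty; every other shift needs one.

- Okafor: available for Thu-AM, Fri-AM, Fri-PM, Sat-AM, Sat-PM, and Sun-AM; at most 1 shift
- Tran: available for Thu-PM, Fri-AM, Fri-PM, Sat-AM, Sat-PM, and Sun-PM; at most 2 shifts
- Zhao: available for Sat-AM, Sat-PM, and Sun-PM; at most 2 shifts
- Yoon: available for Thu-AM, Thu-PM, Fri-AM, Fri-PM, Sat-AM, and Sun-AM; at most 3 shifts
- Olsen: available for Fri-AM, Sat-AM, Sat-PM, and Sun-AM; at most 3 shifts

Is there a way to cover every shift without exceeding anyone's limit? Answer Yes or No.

Total capacity is 1+2+2+3+3 = 11 but 12 worker-slots are needed — infeasible.

No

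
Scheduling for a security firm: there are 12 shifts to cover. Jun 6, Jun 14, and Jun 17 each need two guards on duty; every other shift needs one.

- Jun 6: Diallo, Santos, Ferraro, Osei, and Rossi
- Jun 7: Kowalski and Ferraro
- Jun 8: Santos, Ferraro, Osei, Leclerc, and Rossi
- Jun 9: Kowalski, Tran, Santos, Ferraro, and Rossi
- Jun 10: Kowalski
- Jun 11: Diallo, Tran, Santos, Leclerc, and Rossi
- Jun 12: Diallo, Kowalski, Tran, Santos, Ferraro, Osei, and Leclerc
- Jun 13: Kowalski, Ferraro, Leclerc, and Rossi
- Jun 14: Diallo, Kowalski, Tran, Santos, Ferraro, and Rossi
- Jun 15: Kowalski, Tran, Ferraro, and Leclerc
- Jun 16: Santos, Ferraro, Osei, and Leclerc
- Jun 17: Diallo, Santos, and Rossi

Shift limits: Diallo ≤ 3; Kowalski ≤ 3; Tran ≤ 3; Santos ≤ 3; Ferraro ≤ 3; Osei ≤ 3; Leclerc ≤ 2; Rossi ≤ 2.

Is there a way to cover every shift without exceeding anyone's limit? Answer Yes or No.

Yes

Jun 10 can only be covered by Kowalski, so that assignment is forced.
One valid schedule: Jun 6→Ferraro+Osei, Jun 7→Kowalski, Jun 8→Santos, Jun 9→Tran, Jun 10→Kowalski, Jun 11→Diallo, Jun 12→Diallo, Jun 13→Kowalski, Jun 14→Tran+Ferraro, Jun 15→Tran, Jun 16→Santos, Jun 17→Diallo+Santos.
Loads: Diallo 3/3, Kowalski 3/3, Tran 3/3, Santos 3/3, Ferraro 2/3, Osei 1/3, Leclerc 0/2, Rossi 0/2 — all within limits.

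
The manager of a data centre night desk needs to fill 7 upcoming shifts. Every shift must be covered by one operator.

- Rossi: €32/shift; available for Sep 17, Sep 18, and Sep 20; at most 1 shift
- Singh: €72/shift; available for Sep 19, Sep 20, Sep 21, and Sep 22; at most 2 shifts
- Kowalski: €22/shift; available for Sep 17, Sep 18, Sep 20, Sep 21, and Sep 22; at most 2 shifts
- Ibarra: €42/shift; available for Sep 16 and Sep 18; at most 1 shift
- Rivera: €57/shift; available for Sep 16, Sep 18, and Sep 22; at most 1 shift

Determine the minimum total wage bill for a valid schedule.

Sep 19 can only be covered by Singh, so that assignment is forced.
Picking the cheapest available operator for each shift independently would cost €224, but that ignores the shift limits.
An optimal schedule: Sep 16→Ibarra, Sep 17→Rossi, Sep 18→Rivera, Sep 19→Singh, Sep 20→Kowalski, Sep 21→Singh, Sep 22→Kowalski.
Total: 42 + 32 + 57 + 72 + 22 + 72 + 22 = €319.

€319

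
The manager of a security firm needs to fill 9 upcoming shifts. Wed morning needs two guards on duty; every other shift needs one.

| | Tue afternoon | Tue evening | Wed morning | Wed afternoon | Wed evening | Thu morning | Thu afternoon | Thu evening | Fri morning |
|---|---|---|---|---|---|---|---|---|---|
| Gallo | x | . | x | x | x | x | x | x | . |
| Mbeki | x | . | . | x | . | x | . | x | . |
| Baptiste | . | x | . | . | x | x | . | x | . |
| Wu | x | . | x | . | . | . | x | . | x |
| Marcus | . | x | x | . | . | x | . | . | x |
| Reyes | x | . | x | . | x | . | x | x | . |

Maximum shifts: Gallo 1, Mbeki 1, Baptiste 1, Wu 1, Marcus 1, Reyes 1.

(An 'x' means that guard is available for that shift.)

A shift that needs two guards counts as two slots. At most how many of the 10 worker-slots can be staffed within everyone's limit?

6

Total capacity across all guards is 1+1+1+1+1+1 = 6, and 10 slots are needed, so at most 6 can be filled.
An assignment achieving 6: Tue afternoon→Mbeki, Tue evening→Baptiste, Wed morning→Marcus, Wed afternoon→Gallo, Wed evening→Reyes, Fri morning→Wu.
Loads: Gallo 1/1, Mbeki 1/1, Baptiste 1/1, Wu 1/1, Marcus 1/1, Reyes 1/1.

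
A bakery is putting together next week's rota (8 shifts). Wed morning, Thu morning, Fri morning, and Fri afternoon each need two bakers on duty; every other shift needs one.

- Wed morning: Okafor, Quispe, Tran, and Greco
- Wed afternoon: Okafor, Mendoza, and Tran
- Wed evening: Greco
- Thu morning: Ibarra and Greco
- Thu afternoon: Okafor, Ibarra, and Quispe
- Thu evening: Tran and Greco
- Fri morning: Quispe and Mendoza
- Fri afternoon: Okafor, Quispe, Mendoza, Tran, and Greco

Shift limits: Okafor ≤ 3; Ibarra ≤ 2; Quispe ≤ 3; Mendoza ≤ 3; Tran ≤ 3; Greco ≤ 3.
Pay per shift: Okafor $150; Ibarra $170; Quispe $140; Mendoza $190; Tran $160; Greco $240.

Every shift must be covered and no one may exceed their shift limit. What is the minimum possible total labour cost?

$2030

Wed evening can only be covered by Greco, so that assignment is forced.
Thu morning can only be covered by Ibarra and Greco, so that assignment is forced.
Fri morning can only be covered by Quispe and Mendoza, so that assignment is forced.
Picking the cheapest available baker for each shift independently would cost $2010, but that ignores the shift limits.
An optimal schedule: Wed morning→Quispe+Okafor, Wed afternoon→Okafor, Wed evening→Greco, Thu morning→Ibarra+Greco, Thu afternoon→Quispe, Thu evening→Tran, Fri morning→Quispe+Mendoza, Fri afternoon→Okafor+Tran.
Total: 140 + 150 + 150 + 240 + 170 + 240 + 140 + 160 + 140 + 190 + 150 + 160 = $2030.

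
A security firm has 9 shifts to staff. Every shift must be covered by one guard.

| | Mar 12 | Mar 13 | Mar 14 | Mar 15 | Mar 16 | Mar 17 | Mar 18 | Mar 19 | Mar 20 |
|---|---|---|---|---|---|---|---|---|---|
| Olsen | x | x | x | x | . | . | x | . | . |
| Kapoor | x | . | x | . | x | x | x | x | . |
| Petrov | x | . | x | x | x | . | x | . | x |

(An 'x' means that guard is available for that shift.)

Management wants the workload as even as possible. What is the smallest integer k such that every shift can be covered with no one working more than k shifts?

With 3 guards and 9 worker-slots to fill, someone must work at least ⌈9/3⌉ = 3 shifts, so k ≥ 3.
k = 3 works: Mar 12→Olsen, Mar 13→Olsen, Mar 14→Petrov, Mar 15→Olsen, Mar 16→Kapoor, Mar 17→Kapoor, Mar 18→Petrov, Mar 19→Kapoor, Mar 20→Petrov.
Loads: Olsen 3, Kapoor 3, Petrov 3 — all ≤ 3.

3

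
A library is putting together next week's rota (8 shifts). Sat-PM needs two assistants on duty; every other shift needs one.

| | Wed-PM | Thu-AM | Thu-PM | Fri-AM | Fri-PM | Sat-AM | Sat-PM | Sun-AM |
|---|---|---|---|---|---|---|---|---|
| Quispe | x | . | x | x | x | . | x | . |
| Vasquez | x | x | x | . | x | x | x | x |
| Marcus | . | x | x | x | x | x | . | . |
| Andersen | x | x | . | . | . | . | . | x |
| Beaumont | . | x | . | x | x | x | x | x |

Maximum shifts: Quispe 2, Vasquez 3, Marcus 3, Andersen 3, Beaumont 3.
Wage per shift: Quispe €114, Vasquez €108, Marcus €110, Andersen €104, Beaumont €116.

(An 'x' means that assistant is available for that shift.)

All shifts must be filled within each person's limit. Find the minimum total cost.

€970

Picking the cheapest available assistant for each shift independently would cost €968, but that ignores the shift limits.
An optimal schedule: Wed-PM→Andersen, Thu-AM→Andersen, Thu-PM→Vasquez, Fri-AM→Marcus, Fri-PM→Marcus, Sat-AM→Vasquez, Sat-PM→Vasquez+Quispe, Sun-AM→Andersen.
Total: 104 + 104 + 108 + 110 + 110 + 108 + 108 + 114 + 104 = €970.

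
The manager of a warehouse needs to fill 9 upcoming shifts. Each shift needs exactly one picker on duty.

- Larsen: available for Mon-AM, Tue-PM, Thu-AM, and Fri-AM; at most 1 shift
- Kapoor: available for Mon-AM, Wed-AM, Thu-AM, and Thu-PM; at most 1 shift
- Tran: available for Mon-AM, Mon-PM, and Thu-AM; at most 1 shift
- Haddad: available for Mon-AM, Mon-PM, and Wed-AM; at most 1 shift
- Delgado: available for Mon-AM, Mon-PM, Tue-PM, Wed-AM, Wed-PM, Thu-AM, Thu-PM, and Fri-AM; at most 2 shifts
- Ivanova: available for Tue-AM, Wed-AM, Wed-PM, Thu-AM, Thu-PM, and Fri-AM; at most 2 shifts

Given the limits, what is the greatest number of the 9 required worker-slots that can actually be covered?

8

Total capacity across all pickers is 1+1+1+1+2+2 = 8, and 9 slots are needed, so at most 8 can be filled.
An assignment achieving 8: Mon-PM→Tran, Tue-AM→Ivanova, Tue-PM→Larsen, Wed-AM→Haddad, Wed-PM→Delgado, Thu-AM→Ivanova, Thu-PM→Kapoor, Fri-AM→Delgado.
Loads: Larsen 1/1, Kapoor 1/1, Tran 1/1, Haddad 1/1, Delgado 2/2, Ivanova 2/2.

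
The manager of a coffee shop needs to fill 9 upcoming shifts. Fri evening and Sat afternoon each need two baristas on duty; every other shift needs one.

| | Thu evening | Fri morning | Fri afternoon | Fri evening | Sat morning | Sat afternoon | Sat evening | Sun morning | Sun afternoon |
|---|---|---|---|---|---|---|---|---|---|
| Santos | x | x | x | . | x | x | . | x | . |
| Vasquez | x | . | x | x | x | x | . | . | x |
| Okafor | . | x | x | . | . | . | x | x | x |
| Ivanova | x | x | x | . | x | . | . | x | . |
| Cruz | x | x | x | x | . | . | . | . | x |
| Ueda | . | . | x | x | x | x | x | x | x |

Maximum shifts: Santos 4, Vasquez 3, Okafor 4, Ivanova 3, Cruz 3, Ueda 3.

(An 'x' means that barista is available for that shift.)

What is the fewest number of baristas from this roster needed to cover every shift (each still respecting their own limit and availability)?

11 slots to fill and no one can take more than 4, so at least ⌈11/4⌉ = 3 baristas are needed.
No set of 3 baristas can cover every shift (each such set leaves at least one shift with no one available or exceeds a cap).
Santos, Vasquez, Okafor, and Cruz alone can cover everything: Thu evening→Santos, Fri morning→Okafor, Fri afternoon→Okafor, Fri evening→Vasquez+Cruz, Sat morning→Santos, Sat afternoon→Santos+Vasquez, Sat evening→Okafor, Sun morning→Santos, Sun afternoon→Vasquez.

4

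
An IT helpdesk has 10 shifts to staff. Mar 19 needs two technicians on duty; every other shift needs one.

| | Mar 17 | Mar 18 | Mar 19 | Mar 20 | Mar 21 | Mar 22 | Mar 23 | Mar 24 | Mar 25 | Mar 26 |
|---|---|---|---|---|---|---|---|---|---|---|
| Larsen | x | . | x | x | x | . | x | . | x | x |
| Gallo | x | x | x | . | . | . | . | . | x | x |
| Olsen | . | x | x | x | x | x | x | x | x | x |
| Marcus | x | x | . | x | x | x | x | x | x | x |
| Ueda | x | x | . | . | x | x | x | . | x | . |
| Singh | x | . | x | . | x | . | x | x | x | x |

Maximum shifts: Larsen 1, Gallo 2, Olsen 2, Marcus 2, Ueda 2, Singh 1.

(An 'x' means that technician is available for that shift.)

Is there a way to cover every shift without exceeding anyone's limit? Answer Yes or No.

Total capacity is 1+2+2+2+2+1 = 10 but 11 worker-slots are needed — infeasible.

No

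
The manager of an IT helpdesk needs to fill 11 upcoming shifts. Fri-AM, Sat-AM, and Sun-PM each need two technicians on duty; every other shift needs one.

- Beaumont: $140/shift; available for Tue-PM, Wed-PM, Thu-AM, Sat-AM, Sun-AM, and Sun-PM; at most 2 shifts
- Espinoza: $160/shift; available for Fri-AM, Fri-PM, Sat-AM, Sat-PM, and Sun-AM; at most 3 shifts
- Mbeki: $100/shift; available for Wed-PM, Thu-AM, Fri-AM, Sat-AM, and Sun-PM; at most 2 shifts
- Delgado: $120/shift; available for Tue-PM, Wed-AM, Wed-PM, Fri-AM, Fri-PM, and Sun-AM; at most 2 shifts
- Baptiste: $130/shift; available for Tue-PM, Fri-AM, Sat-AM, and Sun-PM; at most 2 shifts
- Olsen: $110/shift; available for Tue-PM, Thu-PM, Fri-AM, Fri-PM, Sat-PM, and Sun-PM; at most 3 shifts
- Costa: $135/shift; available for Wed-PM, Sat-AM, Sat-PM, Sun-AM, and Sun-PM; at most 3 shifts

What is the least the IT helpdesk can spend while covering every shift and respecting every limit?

Wed-AM can only be covered by Delgado, so that assignment is forced.
Thu-PM can only be covered by Olsen, so that assignment is forced.
Picking the cheapest available technician for each shift independently would cost $1530, but that ignores the shift limits.
An optimal schedule: Tue-PM→Delgado, Wed-AM→Delgado, Wed-PM→Costa, Thu-AM→Mbeki, Thu-PM→Olsen, Fri-AM→Mbeki+Baptiste, Fri-PM→Olsen, Sat-AM→Baptiste+Beaumont, Sat-PM→Olsen, Sun-AM→Costa, Sun-PM→Costa+Beaumont.
Total: 120 + 120 + 135 + 100 + 110 + 100 + 130 + 110 + 130 + 140 + 110 + 135 + 135 + 140 = $1715.

$1715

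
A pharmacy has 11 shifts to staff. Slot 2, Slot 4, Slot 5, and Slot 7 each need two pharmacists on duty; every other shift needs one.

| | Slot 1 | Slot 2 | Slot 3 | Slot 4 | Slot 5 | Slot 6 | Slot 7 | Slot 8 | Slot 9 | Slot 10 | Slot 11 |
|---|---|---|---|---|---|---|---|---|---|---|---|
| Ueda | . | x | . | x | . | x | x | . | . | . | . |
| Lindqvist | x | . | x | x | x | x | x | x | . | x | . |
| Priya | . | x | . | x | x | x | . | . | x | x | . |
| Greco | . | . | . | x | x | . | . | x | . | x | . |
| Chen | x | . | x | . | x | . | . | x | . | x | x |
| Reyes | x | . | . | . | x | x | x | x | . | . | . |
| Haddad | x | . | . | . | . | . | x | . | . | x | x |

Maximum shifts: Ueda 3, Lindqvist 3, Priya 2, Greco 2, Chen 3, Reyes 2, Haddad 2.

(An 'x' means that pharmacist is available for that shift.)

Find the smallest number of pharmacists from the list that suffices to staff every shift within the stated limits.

6

15 slots to fill and no one can take more than 3, so at least ⌈15/3⌉ = 5 pharmacists are needed.
Any 5 pharmacists together have capacity at most 3+3+3+2+2 = 13 < 15 slots, so 5 can never suffice.
Ueda, Lindqvist, Priya, Greco, Chen, and Reyes alone can cover everything: Slot 1→Lindqvist, Slot 2→Ueda+Priya, Slot 3→Lindqvist, Slot 4→Ueda+Greco, Slot 5→Chen+Reyes, Slot 6→Reyes, Slot 7→Ueda+Lindqvist, Slot 8→Greco, Slot 9→Priya, Slot 10→Chen, Slot 11→Chen.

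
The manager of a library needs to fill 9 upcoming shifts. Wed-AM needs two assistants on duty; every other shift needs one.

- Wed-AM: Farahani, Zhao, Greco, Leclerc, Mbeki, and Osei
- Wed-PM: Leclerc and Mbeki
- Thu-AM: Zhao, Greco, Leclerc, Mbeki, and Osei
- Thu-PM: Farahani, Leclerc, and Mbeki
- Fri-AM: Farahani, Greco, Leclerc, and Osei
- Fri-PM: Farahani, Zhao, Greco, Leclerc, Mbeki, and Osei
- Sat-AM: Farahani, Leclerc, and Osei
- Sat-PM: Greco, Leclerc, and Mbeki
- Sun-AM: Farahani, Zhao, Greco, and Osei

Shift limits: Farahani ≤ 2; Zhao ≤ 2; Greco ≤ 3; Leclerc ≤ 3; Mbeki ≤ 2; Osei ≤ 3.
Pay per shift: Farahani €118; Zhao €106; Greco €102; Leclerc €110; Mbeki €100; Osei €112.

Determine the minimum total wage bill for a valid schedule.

€1048

Picking the cheapest available assistant for each shift independently would cost €1016, but that ignores the shift limits.
An optimal schedule: Wed-AM→Zhao+Leclerc, Wed-PM→Mbeki, Thu-AM→Zhao, Thu-PM→Mbeki, Fri-AM→Greco, Fri-PM→Leclerc, Sat-AM→Leclerc, Sat-PM→Greco, Sun-AM→Greco.
Total: 106 + 110 + 100 + 106 + 100 + 102 + 110 + 110 + 102 + 102 = €1048.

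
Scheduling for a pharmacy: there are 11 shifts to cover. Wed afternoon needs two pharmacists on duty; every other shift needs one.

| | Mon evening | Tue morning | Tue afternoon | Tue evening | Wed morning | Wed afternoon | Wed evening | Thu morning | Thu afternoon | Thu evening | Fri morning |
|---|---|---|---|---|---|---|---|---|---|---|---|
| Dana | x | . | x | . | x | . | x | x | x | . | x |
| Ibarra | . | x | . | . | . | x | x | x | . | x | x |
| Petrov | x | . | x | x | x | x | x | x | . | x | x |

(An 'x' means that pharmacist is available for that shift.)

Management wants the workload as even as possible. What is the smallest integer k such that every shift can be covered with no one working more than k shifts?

4

With 3 pharmacists and 12 worker-slots to fill, someone must work at least ⌈12/3⌉ = 4 shifts, so k ≥ 4.
k = 4 works: Mon evening→Dana, Tue morning→Ibarra, Tue afternoon→Dana, Tue evening→Petrov, Wed morning→Dana, Wed afternoon→Ibarra+Petrov, Wed evening→Ibarra, Thu morning→Petrov, Thu afternoon→Dana, Thu evening→Ibarra, Fri morning→Petrov.
Loads: Dana 4, Ibarra 4, Petrov 4 — all ≤ 4.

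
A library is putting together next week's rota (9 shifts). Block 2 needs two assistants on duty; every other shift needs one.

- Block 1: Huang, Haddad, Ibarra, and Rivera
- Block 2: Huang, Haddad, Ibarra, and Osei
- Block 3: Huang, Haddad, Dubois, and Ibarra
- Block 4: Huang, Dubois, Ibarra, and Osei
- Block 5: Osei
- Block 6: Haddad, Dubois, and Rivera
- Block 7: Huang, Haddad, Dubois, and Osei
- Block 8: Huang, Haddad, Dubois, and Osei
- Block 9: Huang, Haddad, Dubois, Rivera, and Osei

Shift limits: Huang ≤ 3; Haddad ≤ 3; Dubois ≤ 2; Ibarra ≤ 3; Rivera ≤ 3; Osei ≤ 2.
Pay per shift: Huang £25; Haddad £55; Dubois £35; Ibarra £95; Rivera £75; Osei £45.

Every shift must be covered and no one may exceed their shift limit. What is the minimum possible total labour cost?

£400

Block 5 can only be covered by Osei, so that assignment is forced.
Picking the cheapest available assistant for each shift independently would cost £300, but that ignores the shift limits.
An optimal schedule: Block 1→Huang, Block 2→Osei+Haddad, Block 3→Huang, Block 4→Huang, Block 5→Osei, Block 6→Dubois, Block 7→Dubois, Block 8→Haddad, Block 9→Haddad.
Total: 25 + 45 + 55 + 25 + 25 + 45 + 35 + 35 + 55 + 55 = £400.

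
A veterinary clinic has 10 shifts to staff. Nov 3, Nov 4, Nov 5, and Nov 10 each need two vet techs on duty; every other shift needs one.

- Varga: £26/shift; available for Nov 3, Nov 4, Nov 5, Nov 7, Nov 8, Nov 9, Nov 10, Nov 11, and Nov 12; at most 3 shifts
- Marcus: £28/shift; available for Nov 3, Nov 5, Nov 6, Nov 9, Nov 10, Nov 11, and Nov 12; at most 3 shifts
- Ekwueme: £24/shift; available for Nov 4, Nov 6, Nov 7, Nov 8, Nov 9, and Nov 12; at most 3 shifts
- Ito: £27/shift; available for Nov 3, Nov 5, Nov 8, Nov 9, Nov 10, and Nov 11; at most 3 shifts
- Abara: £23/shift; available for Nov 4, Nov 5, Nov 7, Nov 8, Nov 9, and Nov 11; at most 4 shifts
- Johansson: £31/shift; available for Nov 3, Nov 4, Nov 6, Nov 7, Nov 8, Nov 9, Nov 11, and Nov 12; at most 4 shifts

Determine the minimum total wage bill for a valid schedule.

Picking the cheapest available vet tech for each shift independently would cost £342, but that ignores the shift limits.
An optimal schedule: Nov 3→Varga+Ito, Nov 4→Abara+Ekwueme, Nov 5→Varga+Ito, Nov 6→Ekwueme, Nov 7→Abara, Nov 8→Abara, Nov 9→Marcus, Nov 10→Varga+Ito, Nov 11→Abara, Nov 12→Ekwueme.
Total: 26 + 27 + 23 + 24 + 26 + 27 + 24 + 23 + 23 + 28 + 26 + 27 + 23 + 24 = £351.

£351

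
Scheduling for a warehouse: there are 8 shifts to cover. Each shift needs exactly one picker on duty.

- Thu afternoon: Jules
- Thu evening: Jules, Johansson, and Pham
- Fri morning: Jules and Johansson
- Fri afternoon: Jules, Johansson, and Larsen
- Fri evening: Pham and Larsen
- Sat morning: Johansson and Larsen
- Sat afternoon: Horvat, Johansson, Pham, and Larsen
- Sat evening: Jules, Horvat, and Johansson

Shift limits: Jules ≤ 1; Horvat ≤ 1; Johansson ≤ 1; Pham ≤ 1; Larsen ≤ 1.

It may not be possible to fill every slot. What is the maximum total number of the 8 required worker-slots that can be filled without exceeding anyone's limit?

Total capacity across all pickers is 1+1+1+1+1 = 5, and 8 slots are needed, so at most 5 can be filled.
An assignment achieving 5: Thu afternoon→Jules, Fri morning→Johansson, Fri evening→Pham, Sat morning→Larsen, Sat evening→Horvat.
Loads: Jules 1/1, Horvat 1/1, Johansson 1/1, Pham 1/1, Larsen 1/1.

5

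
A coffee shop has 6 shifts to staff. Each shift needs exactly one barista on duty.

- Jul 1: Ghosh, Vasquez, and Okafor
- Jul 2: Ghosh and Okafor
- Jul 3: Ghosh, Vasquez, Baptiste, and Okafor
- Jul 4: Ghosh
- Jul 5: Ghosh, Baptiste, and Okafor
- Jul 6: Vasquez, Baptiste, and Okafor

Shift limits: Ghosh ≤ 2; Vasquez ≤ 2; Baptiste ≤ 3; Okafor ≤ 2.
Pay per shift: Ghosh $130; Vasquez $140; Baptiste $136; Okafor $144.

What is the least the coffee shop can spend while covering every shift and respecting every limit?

$808

Jul 4 can only be covered by Ghosh, so that assignment is forced.
Picking the cheapest available barista for each shift independently would cost $786, but that ignores the shift limits.
An optimal schedule: Jul 1→Vasquez, Jul 2→Ghosh, Jul 3→Baptiste, Jul 4→Ghosh, Jul 5→Baptiste, Jul 6→Baptiste.
Total: 140 + 130 + 136 + 130 + 136 + 136 = $808.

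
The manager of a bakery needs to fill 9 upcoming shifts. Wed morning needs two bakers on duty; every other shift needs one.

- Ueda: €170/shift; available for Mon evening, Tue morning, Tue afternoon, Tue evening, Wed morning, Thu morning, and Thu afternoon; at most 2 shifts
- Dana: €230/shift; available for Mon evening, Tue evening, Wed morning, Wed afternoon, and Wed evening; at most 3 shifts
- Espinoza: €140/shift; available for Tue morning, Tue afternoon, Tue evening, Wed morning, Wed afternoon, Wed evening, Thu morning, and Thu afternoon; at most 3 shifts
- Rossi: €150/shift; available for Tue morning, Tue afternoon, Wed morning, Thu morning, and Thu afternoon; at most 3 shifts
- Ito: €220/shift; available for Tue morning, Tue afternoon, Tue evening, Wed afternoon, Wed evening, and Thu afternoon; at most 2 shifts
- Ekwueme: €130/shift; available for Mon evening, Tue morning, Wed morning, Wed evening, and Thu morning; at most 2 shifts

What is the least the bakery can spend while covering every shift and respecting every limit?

€1470

Picking the cheapest available baker for each shift independently would cost €1350, but that ignores the shift limits.
An optimal schedule: Mon evening→Ekwueme, Tue morning→Ueda, Tue afternoon→Espinoza, Tue evening→Espinoza, Wed morning→Rossi+Ueda, Wed afternoon→Espinoza, Wed evening→Ekwueme, Thu morning→Rossi, Thu afternoon→Rossi.
Total: 130 + 170 + 140 + 140 + 150 + 170 + 140 + 130 + 150 + 150 = €1470.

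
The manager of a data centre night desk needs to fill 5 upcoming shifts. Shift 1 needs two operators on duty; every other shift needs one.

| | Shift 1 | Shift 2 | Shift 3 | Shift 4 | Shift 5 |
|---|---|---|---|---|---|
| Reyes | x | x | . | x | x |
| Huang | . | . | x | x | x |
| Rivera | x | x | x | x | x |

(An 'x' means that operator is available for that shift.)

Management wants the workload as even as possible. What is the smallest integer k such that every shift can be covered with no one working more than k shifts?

2

With 3 operators and 6 worker-slots to fill, someone must work at least ⌈6/3⌉ = 2 shifts, so k ≥ 2.
k = 2 works: Shift 1→Reyes+Rivera, Shift 2→Reyes, Shift 3→Huang, Shift 4→Huang, Shift 5→Rivera.
Loads: Reyes 2, Huang 2, Rivera 2 — all ≤ 2.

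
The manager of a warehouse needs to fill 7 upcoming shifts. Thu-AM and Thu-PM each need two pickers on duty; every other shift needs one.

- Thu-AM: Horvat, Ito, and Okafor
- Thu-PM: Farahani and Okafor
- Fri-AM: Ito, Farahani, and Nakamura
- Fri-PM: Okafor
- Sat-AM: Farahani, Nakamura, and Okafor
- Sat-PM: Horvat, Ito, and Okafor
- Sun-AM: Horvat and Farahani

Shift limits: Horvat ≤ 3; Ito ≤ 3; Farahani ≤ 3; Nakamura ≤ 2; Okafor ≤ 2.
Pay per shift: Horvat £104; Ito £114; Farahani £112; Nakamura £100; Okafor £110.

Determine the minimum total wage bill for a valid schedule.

Thu-PM can only be covered by Farahani and Okafor, so that assignment is forced.
Fri-PM can only be covered by Okafor, so that assignment is forced.
Picking the cheapest available picker for each shift independently would cost £954, but that ignores the shift limits.
An optimal schedule: Thu-AM→Horvat+Ito, Thu-PM→Okafor+Farahani, Fri-AM→Nakamura, Fri-PM→Okafor, Sat-AM→Nakamura, Sat-PM→Horvat, Sun-AM→Horvat.
Total: 104 + 114 + 110 + 112 + 100 + 110 + 100 + 104 + 104 = £958.

£958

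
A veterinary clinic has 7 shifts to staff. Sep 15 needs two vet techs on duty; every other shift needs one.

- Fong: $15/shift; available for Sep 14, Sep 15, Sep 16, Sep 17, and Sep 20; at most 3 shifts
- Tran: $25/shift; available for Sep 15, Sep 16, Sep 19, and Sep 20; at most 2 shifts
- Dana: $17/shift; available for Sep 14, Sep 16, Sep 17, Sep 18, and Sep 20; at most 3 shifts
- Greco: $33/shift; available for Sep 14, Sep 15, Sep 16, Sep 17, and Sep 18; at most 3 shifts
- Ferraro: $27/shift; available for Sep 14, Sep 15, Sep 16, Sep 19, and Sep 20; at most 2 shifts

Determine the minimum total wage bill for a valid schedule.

Picking the cheapest available vet tech for each shift independently would cost $142, but that ignores the shift limits.
An optimal schedule: Sep 14→Fong, Sep 15→Fong+Tran, Sep 16→Dana, Sep 17→Fong, Sep 18→Dana, Sep 19→Tran, Sep 20→Dana.
Total: 15 + 15 + 25 + 17 + 15 + 17 + 25 + 17 = $146.

$146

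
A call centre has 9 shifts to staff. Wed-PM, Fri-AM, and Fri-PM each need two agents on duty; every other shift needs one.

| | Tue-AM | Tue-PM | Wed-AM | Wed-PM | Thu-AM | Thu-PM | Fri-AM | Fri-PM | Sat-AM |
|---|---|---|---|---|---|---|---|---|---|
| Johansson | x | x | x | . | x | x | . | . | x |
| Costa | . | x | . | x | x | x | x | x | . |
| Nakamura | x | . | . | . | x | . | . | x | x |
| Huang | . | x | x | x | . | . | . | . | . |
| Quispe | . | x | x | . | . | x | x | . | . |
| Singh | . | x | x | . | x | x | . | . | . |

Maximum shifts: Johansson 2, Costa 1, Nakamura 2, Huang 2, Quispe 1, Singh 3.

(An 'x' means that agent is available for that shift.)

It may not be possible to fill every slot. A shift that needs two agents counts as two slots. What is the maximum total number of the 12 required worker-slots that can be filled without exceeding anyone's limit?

10

Total capacity across all agents is 2+1+2+2+1+3 = 11, and 12 slots are needed, so at most 11 can be filled.
Shifts {Wed-PM, Fri-AM} need 4 slots but only Costa, Huang, and Quispe are available for them, supplying at most 3 — so at least 1 slot must go unfilled.
An assignment achieving 10: Tue-AM→Johansson, Tue-PM→Singh, Wed-AM→Huang, Wed-PM→Costa+Huang, Thu-AM→Nakamura, Thu-PM→Singh, Fri-AM→Quispe, Fri-PM→Nakamura, Sat-AM→Johansson.
Loads: Johansson 2/2, Costa 1/1, Nakamura 2/2, Huang 2/2, Quispe 1/1, Singh 2/3.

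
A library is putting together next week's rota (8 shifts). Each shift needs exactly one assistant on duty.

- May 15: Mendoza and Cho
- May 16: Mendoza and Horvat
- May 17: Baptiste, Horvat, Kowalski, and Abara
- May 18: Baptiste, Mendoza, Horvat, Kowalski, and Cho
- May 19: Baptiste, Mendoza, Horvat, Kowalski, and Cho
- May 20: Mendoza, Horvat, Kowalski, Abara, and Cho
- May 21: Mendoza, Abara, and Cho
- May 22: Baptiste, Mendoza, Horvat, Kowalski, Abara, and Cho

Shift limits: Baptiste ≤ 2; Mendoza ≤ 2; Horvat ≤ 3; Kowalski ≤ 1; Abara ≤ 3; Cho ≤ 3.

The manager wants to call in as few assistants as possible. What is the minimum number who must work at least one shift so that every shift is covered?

3

8 slots to fill and no one can take more than 3, so at least ⌈8/3⌉ = 3 assistants are needed.
Baptiste, Horvat, and Cho alone can cover everything: May 15→Cho, May 16→Horvat, May 17→Baptiste, May 18→Baptiste, May 19→Horvat, May 20→Horvat, May 21→Cho, May 22→Cho.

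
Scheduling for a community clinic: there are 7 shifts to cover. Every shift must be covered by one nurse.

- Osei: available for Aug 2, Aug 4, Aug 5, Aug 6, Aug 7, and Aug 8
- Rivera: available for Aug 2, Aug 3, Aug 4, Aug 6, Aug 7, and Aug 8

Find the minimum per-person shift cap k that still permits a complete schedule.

With 2 nurses and 7 worker-slots to fill, someone must work at least ⌈7/2⌉ = 4 shifts, so k ≥ 4.
k = 4 works: Aug 2→Osei, Aug 3→Rivera, Aug 4→Osei, Aug 5→Osei, Aug 6→Osei, Aug 7→Rivera, Aug 8→Rivera.
Loads: Osei 4, Rivera 3 — all ≤ 4.

4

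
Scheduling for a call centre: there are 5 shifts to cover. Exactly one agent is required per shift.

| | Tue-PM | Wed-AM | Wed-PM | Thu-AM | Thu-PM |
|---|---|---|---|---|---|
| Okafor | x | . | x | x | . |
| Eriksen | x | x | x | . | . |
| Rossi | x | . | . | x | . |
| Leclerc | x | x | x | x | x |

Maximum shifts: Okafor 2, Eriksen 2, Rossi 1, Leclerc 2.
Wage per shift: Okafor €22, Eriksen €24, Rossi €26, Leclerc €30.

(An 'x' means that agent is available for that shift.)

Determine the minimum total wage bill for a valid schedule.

€122

Thu-PM can only be covered by Leclerc, so that assignment is forced.
Picking the cheapest available agent for each shift independently would cost €120, but that ignores the shift limits.
An optimal schedule: Tue-PM→Eriksen, Wed-AM→Eriksen, Wed-PM→Okafor, Thu-AM→Okafor, Thu-PM→Leclerc.
Total: 24 + 24 + 22 + 22 + 30 = €122.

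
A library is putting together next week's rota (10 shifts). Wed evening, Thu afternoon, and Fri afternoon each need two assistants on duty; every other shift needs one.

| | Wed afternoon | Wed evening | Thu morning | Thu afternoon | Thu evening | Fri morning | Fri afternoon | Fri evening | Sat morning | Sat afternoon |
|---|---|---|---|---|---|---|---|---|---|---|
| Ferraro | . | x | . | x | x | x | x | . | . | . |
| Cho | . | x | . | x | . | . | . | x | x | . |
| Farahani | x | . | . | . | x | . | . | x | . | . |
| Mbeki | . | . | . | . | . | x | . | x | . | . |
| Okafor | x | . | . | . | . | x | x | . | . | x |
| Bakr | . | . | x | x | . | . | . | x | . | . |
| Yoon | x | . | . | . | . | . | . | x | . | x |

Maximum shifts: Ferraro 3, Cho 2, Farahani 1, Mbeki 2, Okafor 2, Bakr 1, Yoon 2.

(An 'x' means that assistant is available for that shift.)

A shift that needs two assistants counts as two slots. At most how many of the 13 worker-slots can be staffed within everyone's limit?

12

Total capacity across all assistants is 3+2+1+2+2+1+2 = 13, and 13 slots are needed, so at most 13 can be filled.
Shifts {Wed evening, Thu morning, Thu afternoon, Sat morning} need 6 slots but only Ferraro, Cho, and Bakr are available for them, supplying at most 5 — so at least 1 slot must go unfilled.
An assignment achieving 12: Wed afternoon→Yoon, Wed evening→Ferraro+Cho, Thu morning→Bakr, Thu afternoon→Ferraro, Thu evening→Farahani, Fri morning→Mbeki, Fri afternoon→Ferraro+Okafor, Fri evening→Mbeki, Sat morning→Cho, Sat afternoon→Okafor.
Loads: Ferraro 3/3, Cho 2/2, Farahani 1/1, Mbeki 2/2, Okafor 2/2, Bakr 1/1, Yoon 1/2.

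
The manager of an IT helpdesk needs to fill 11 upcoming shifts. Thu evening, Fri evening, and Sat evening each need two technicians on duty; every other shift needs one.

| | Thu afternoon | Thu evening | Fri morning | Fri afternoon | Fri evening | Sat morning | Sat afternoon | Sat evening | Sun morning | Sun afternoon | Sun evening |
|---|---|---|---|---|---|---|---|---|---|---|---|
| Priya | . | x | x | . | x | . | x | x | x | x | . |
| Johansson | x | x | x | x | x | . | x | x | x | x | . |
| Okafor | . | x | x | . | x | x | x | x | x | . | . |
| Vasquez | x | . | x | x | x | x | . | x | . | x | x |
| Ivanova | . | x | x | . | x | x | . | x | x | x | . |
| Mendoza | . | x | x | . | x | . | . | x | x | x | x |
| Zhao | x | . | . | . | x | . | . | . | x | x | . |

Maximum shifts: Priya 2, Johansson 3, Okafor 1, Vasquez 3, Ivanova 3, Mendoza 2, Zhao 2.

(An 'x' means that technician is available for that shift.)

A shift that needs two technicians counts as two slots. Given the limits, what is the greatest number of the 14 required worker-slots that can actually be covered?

Total capacity across all technicians is 2+3+1+3+3+2+2 = 16, and 14 slots are needed, so at most 14 can be filled.
An assignment achieving 14: Thu afternoon→Johansson, Thu evening→Priya+Johansson, Fri morning→Vasquez, Fri afternoon→Johansson, Fri evening→Mendoza+Zhao, Sat morning→Okafor, Sat afternoon→Priya, Sat evening→Vasquez+Ivanova, Sun morning→Ivanova, Sun afternoon→Ivanova, Sun evening→Vasquez.
Loads: Priya 2/2, Johansson 3/3, Okafor 1/1, Vasquez 3/3, Ivanova 3/3, Mendoza 1/2, Zhao 1/2.

14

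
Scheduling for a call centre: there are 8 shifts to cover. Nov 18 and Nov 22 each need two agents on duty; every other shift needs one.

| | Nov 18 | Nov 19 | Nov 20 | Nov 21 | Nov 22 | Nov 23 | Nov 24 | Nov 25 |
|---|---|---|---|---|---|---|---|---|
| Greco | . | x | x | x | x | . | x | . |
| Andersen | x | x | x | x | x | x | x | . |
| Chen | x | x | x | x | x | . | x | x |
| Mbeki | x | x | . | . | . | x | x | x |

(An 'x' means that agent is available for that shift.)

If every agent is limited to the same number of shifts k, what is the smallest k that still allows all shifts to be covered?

3

With 4 agents and 10 worker-slots to fill, someone must work at least ⌈10/4⌉ = 3 shifts, so k ≥ 3.
k = 3 works: Nov 18→Andersen+Chen, Nov 19→Chen, Nov 20→Greco, Nov 21→Greco, Nov 22→Greco+Andersen, Nov 23→Andersen, Nov 24→Mbeki, Nov 25→Chen.
Loads: Greco 3, Andersen 3, Chen 3, Mbeki 1 — all ≤ 3.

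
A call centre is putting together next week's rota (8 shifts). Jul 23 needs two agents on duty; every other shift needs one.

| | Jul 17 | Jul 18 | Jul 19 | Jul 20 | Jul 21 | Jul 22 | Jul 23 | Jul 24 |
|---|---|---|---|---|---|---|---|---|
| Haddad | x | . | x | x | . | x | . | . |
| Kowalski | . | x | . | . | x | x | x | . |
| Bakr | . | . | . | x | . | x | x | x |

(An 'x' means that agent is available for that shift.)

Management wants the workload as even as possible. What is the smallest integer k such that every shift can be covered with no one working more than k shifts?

With 3 agents and 9 worker-slots to fill, someone must work at least ⌈9/3⌉ = 3 shifts, so k ≥ 3.
k = 3 works: Jul 17→Haddad, Jul 18→Kowalski, Jul 19→Haddad, Jul 20→Haddad, Jul 21→Kowalski, Jul 22→Bakr, Jul 23→Kowalski+Bakr, Jul 24→Bakr.
Loads: Haddad 3, Kowalski 3, Bakr 3 — all ≤ 3.

3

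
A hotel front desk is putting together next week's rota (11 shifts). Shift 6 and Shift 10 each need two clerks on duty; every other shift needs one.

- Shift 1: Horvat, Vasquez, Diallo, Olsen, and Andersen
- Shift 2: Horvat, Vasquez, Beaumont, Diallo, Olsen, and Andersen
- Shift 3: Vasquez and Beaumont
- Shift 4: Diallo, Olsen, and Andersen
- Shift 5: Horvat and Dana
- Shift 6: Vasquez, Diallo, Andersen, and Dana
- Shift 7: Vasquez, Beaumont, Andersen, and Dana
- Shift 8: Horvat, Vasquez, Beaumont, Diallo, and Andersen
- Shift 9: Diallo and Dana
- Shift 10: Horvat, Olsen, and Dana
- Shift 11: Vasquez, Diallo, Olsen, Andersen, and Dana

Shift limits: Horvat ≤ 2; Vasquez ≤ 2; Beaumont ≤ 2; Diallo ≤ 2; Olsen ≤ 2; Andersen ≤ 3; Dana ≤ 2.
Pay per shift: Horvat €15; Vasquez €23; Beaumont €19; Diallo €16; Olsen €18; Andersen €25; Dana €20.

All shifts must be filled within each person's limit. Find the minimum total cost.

€247

Picking the cheapest available clerk for each shift independently would cost €215, but that ignores the shift limits.
An optimal schedule: Shift 1→Olsen, Shift 2→Vasquez, Shift 3→Beaumont, Shift 4→Diallo, Shift 5→Horvat, Shift 6→Dana+Andersen, Shift 7→Beaumont, Shift 8→Vasquez, Shift 9→Diallo, Shift 10→Horvat+Olsen, Shift 11→Dana.
Total: 18 + 23 + 19 + 16 + 15 + 20 + 25 + 19 + 23 + 16 + 15 + 18 + 20 = €247.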